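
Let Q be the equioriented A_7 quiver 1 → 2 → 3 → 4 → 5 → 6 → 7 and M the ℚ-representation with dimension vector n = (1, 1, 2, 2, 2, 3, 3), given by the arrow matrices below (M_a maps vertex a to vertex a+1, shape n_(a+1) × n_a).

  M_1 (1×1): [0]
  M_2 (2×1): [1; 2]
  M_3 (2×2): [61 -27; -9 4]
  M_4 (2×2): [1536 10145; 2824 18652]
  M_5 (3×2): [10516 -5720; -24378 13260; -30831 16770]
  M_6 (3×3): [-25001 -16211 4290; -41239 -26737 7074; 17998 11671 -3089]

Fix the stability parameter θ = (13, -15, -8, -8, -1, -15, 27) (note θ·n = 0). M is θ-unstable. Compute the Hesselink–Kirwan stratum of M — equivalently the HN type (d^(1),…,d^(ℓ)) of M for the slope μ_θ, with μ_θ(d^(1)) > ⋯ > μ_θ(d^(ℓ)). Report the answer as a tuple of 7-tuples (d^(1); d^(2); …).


Via rank(M_{q-1}∘⋯∘M_p): M ≅ I[1,1], I[2,7], I[3,5], I[6,6], I[6,7], I[7,7].
μ_θ-semistable layers: μ^(1)=27; μ^(2)=13; μ^(3)=-1; μ^(4)=-8; μ^(5)=-15

((0, 0, 0, 0, 0, 0, 3); (1, 0, 0, 0, 0, 0, 0); (0, 0, 0, 0, 1, 0, 0); (0, 0, 2, 2, 1, 1, 0); (0, 1, 0, 0, 0, 2, 0))


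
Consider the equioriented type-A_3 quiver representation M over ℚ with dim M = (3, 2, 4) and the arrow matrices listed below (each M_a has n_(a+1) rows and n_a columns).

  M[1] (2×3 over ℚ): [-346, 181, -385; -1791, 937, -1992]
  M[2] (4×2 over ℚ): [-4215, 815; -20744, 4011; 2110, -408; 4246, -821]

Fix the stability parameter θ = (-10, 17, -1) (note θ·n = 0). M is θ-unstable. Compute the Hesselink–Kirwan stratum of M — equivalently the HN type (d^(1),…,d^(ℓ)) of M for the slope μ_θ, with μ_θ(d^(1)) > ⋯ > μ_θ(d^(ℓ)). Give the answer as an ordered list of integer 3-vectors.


Via rank(M_{q-1}∘⋯∘M_p): M ≅ I[1,1], I[1,3]^2, I[3,3]^2.
μ_θ-semistable layers: μ^(1)=8; μ^(2)=-1; μ^(3)=-10

((0, 2, 2); (0, 0, 2); (3, 0, 0))


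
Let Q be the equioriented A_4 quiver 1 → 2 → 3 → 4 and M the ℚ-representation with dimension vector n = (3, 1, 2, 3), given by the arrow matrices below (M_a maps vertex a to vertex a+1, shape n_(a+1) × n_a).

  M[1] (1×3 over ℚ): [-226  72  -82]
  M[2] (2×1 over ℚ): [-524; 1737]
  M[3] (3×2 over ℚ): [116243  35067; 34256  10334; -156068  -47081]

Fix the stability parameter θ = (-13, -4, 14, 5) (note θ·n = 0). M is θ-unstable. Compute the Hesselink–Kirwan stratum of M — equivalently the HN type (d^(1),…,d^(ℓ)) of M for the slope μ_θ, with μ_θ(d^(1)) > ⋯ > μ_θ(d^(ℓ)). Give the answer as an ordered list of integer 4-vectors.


Barcode: M ≅ I[1,1]^2, I[1,4], I[3,4], I[4,4]. HN layers by μ_θ (4 steps, strictly decreasing):
  μ^(1)=19/2; μ^(2)=5; μ^(3)=-4; μ^(4)=-13

((0, 0, 2, 2); (0, 0, 0, 1); (0, 1, 0, 0); (3, 0, 0, 0))


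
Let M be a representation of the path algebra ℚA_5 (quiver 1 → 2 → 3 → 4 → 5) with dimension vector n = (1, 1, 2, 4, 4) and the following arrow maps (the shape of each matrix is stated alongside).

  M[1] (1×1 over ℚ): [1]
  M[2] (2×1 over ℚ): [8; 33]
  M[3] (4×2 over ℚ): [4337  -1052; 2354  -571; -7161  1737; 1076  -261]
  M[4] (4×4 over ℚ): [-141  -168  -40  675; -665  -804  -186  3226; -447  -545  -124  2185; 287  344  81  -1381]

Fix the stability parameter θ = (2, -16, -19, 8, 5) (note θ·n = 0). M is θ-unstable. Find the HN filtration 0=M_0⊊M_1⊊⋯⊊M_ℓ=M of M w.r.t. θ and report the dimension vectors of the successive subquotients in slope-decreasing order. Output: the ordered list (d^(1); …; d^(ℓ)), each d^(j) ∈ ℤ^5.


Via rank(M_{q-1}∘⋯∘M_p): M ≅ I[1,5], I[3,5], I[4,5]^2.
μ_θ-semistable layers: μ^(1)=13/2; μ^(2)=-11; μ^(3)=-19

((0, 0, 0, 4, 4); (1, 1, 1, 0, 0); (0, 0, 1, 0, 0))


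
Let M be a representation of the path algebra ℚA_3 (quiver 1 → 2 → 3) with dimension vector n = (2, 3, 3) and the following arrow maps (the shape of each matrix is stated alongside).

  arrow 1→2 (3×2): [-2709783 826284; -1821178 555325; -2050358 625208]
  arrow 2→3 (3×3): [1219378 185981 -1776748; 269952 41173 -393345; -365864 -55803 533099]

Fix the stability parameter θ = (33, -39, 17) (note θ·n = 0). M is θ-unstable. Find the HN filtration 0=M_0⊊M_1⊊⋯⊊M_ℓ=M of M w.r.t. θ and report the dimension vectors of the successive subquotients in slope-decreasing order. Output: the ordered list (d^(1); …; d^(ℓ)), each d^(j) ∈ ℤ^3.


Interval decomposition of M: I[1,3]^2, I[2,2], I[3,3].
HN type (ℓ=3): μ^(1)=17; μ^(2)=-3; μ^(3)=-39

((0, 0, 3); (2, 2, 0); (0, 1, 0))


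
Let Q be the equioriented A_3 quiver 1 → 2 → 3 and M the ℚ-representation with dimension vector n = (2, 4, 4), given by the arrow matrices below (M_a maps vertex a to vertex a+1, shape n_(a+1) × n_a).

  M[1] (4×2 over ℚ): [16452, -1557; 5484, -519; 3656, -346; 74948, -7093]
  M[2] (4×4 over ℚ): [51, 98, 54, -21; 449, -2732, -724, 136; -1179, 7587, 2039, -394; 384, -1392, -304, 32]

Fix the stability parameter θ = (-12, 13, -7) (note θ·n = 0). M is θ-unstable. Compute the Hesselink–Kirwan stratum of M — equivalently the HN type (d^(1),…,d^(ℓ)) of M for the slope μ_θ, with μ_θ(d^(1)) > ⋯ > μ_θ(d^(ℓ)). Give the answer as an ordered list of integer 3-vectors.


Barcode: M ≅ I[1,1], I[1,3], I[2,2], I[2,3]^2, I[3,3]. HN layers by μ_θ (4 steps, strictly decreasing):
  μ^(1)=13; μ^(2)=3; μ^(3)=-7; μ^(4)=-12

((0, 1, 0); (0, 3, 3); (0, 0, 1); (2, 0, 0))


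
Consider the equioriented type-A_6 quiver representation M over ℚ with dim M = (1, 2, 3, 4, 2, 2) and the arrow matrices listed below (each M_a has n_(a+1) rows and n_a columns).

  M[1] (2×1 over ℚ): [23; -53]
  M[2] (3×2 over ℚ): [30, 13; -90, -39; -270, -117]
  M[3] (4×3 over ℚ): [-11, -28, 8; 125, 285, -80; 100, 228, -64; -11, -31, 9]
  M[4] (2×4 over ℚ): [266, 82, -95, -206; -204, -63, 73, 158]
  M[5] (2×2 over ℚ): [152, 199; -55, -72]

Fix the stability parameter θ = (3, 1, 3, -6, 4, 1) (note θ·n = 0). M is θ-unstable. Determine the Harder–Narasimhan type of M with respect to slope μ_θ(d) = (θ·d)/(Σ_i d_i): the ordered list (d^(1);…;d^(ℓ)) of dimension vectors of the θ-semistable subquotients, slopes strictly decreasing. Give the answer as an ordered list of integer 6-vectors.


Interval decomposition of M: I[1,4], I[2,2], I[3,6]^2, I[4,4].
HN type (ℓ=5): μ^(1)=5/2; μ^(2)=1; μ^(3)=1/4; μ^(4)=-3/2; μ^(5)=-6

((0, 0, 0, 0, 2, 2); (0, 1, 0, 0, 0, 0); (1, 1, 1, 1, 0, 0); (0, 0, 2, 2, 0, 0); (0, 0, 0, 1, 0, 0))


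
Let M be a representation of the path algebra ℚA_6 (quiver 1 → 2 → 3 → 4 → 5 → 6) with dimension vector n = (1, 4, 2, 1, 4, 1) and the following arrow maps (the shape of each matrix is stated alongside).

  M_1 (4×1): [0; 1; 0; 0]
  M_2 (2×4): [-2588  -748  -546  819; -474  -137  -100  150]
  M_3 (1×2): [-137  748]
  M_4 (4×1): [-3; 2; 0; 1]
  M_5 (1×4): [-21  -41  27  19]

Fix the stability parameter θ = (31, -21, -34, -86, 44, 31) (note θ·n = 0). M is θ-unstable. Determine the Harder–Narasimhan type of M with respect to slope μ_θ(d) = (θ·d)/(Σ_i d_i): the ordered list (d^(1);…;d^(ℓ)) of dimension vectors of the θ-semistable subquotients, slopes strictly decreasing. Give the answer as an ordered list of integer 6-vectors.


Barcode: M ≅ I[1,3], I[2,2]^2, I[2,5], I[5,5]^2, I[5,6]. HN layers by μ_θ (5 steps, strictly decreasing):
  μ^(1)=44; μ^(2)=75/2; μ^(3)=-8; μ^(4)=-21; μ^(5)=-47

((0, 0, 0, 0, 3, 0); (0, 0, 0, 0, 1, 1); (1, 1, 1, 0, 0, 0); (0, 2, 0, 0, 0, 0); (0, 1, 1, 1, 0, 0))


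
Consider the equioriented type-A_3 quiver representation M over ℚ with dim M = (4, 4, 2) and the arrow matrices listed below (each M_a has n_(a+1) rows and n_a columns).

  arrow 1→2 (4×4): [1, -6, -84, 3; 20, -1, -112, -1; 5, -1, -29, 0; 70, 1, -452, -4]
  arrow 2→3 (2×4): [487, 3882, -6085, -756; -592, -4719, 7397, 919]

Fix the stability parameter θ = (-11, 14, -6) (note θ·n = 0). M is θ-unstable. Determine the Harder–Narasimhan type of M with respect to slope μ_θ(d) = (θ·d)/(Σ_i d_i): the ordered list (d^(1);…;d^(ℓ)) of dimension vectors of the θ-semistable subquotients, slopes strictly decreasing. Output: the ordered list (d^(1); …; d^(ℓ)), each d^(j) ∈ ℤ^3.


Interval decomposition of M: I[1,2]^2, I[1,3]^2.
HN type (ℓ=3): μ^(1)=14; μ^(2)=4; μ^(3)=-11

((0, 2, 0); (0, 2, 2); (4, 0, 0))


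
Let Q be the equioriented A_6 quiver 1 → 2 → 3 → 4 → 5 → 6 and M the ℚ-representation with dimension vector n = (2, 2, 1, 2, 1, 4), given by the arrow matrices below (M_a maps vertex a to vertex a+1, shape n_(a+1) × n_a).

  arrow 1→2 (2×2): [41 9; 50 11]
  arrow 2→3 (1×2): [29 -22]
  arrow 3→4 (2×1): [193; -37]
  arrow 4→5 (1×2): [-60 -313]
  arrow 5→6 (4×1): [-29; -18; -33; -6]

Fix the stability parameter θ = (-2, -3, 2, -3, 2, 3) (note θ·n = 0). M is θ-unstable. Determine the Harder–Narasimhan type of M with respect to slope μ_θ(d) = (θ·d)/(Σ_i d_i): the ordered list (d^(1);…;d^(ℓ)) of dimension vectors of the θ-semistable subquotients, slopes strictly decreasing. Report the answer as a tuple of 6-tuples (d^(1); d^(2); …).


Via rank(M_{q-1}∘⋯∘M_p): M ≅ I[1,2], I[1,6], I[4,4], I[6,6]^3.
μ_θ-semistable layers: μ^(1)=3; μ^(2)=2; μ^(3)=-1/2; μ^(4)=-5/2; μ^(5)=-3

((0, 0, 0, 0, 0, 4); (0, 0, 0, 0, 1, 0); (0, 0, 1, 1, 0, 0); (2, 2, 0, 0, 0, 0); (0, 0, 0, 1, 0, 0))


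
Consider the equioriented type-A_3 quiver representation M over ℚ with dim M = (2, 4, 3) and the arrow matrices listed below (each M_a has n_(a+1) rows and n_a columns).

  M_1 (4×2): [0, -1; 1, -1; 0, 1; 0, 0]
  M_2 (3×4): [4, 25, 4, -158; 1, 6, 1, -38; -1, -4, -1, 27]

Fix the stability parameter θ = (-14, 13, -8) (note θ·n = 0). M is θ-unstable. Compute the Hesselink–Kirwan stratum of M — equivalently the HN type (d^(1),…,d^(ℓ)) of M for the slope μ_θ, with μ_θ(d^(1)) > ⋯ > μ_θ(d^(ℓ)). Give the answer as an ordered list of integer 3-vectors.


Via rank(M_{q-1}∘⋯∘M_p): M ≅ I[1,2], I[1,3], I[2,3]^2.
μ_θ-semistable layers: μ^(1)=13; μ^(2)=5/2; μ^(3)=-14

((0, 1, 0); (0, 3, 3); (2, 0, 0))


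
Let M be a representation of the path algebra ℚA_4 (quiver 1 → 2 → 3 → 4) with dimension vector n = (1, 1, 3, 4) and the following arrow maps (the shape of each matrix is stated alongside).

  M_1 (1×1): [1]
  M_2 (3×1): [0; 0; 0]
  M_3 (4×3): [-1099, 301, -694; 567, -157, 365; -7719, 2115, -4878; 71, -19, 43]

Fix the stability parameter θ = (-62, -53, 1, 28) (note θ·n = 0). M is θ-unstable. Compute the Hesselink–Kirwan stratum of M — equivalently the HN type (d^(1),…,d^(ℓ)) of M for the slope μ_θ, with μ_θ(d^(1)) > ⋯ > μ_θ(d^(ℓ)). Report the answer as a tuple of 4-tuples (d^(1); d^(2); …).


Barcode: M ≅ I[1,2], I[3,4]^3, I[4,4]. HN layers by μ_θ (4 steps, strictly decreasing):
  μ^(1)=28; μ^(2)=1; μ^(3)=-53; μ^(4)=-62

((0, 0, 0, 4); (0, 0, 3, 0); (0, 1, 0, 0); (1, 0, 0, 0))


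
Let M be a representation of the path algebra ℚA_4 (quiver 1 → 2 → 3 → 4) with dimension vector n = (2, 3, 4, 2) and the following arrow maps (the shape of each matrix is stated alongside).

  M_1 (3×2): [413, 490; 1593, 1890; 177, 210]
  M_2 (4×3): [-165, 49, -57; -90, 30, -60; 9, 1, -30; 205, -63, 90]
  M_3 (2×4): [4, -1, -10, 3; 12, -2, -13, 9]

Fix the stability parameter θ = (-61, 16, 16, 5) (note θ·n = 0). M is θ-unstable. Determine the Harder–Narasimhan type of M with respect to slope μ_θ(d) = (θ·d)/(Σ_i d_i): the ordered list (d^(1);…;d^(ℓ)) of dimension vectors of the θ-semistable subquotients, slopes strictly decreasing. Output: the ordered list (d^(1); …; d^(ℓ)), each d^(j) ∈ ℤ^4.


Via rank(M_{q-1}∘⋯∘M_p): M ≅ I[1,1], I[1,3], I[2,4]^2, I[3,3].
μ_θ-semistable layers: μ^(1)=16; μ^(2)=37/3; μ^(3)=-61

((0, 1, 2, 0); (0, 2, 2, 2); (2, 0, 0, 0))


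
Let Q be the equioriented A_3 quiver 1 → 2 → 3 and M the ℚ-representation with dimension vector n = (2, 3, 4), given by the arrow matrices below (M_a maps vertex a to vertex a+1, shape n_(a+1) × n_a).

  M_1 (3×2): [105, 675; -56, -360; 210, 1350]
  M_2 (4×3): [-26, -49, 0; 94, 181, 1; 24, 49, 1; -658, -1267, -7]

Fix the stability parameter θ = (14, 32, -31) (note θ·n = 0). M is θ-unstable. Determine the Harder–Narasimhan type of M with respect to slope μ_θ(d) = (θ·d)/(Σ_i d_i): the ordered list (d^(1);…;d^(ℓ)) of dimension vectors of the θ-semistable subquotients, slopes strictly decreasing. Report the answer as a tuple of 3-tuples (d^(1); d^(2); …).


Barcode: M ≅ I[1,1], I[1,3], I[2,3]^2, I[3,3]. HN layers by μ_θ (4 steps, strictly decreasing):
  μ^(1)=14; μ^(2)=5; μ^(3)=1/2; μ^(4)=-31

((1, 0, 0); (1, 1, 1); (0, 2, 2); (0, 0, 1))


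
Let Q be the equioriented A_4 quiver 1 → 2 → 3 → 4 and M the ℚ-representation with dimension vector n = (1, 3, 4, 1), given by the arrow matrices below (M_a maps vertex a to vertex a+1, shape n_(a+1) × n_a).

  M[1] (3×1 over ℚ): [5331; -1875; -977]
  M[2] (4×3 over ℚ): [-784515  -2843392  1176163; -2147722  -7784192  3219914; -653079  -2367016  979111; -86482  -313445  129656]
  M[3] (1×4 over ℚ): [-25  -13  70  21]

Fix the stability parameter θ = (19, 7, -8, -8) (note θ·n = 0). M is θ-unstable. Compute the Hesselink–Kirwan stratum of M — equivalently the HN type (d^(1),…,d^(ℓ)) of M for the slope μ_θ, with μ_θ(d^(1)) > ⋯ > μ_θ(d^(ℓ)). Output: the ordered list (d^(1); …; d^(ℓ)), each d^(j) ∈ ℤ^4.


Barcode: M ≅ I[1,4], I[2,2], I[2,3], I[3,3]^2. HN layers by μ_θ (4 steps, strictly decreasing):
  μ^(1)=7; μ^(2)=5/2; μ^(3)=-1/2; μ^(4)=-8

((0, 1, 0, 0); (1, 1, 1, 1); (0, 1, 1, 0); (0, 0, 2, 0))


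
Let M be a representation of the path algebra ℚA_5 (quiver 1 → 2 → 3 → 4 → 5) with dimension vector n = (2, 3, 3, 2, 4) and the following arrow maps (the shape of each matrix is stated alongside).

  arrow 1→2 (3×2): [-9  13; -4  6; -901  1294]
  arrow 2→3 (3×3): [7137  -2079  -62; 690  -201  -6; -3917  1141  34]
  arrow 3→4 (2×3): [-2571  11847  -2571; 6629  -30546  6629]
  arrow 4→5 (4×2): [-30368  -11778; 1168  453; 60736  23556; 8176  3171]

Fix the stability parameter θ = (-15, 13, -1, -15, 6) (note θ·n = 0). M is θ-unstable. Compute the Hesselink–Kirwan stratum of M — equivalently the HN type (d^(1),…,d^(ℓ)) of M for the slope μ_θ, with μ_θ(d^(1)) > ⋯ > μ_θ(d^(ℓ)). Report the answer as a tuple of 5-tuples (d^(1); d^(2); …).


Barcode: M ≅ I[1,2], I[1,3], I[2,4], I[3,5], I[5,5]^3. HN layers by μ_θ (5 steps, strictly decreasing):
  μ^(1)=13; μ^(2)=6; μ^(3)=-1; μ^(4)=-8; μ^(5)=-15

((0, 1, 0, 0, 0); (0, 1, 1, 0, 4); (0, 1, 1, 1, 0); (0, 0, 1, 1, 0); (2, 0, 0, 0, 0))


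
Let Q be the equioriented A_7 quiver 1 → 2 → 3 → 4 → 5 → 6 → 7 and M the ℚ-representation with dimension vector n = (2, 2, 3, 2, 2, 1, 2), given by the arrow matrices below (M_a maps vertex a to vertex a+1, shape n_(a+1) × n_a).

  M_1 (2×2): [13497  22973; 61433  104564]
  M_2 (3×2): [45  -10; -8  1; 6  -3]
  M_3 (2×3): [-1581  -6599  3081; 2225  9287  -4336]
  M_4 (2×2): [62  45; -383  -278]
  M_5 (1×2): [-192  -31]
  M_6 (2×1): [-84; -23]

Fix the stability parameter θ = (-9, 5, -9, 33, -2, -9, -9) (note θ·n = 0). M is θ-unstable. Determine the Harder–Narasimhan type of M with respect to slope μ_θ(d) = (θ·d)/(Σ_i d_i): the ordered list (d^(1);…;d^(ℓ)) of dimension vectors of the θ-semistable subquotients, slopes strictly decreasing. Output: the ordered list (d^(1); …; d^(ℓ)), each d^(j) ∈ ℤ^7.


Barcode: M ≅ I[1,5], I[1,7], I[3,3], I[7,7]. HN layers by μ_θ (4 steps, strictly decreasing):
  μ^(1)=31/2; μ^(2)=13/4; μ^(3)=-2; μ^(4)=-9

((0, 0, 0, 1, 1, 0, 0); (0, 0, 0, 1, 1, 1, 1); (0, 2, 2, 0, 0, 0, 0); (2, 0, 1, 0, 0, 0, 1))


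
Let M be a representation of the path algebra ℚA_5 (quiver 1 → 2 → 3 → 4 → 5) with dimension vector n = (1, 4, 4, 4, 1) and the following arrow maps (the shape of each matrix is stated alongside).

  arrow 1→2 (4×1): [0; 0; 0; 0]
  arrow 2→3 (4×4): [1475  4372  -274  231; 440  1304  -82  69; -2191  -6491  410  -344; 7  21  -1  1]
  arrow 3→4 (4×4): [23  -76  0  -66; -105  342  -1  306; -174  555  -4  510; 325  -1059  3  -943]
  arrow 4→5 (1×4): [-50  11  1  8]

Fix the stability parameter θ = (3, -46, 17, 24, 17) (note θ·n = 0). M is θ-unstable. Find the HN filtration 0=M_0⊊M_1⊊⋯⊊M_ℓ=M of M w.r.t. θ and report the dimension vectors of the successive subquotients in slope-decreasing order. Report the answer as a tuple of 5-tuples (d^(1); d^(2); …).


Barcode: M ≅ I[1,1], I[2,4]^3, I[2,5]. HN layers by μ_θ (5 steps, strictly decreasing):
  μ^(1)=24; μ^(2)=41/2; μ^(3)=17; μ^(4)=3; μ^(5)=-46

((0, 0, 0, 3, 0); (0, 0, 0, 1, 1); (0, 0, 4, 0, 0); (1, 0, 0, 0, 0); (0, 4, 0, 0, 0))


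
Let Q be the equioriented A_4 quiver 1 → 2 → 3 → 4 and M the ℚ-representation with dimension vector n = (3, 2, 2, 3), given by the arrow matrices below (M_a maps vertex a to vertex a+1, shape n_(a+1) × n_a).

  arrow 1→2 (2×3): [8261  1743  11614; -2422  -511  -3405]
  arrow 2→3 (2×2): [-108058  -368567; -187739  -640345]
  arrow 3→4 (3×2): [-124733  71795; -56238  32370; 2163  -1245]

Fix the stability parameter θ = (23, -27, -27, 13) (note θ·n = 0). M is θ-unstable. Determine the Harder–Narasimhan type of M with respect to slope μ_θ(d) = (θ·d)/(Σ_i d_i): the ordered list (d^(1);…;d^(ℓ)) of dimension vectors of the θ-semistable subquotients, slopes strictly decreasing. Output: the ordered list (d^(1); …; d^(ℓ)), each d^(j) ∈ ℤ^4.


Barcode: M ≅ I[1,1], I[1,3], I[1,4], I[4,4]^2. HN layers by μ_θ (3 steps, strictly decreasing):
  μ^(1)=23; μ^(2)=13; μ^(3)=-31/3

((1, 0, 0, 0); (0, 0, 0, 3); (2, 2, 2, 0))


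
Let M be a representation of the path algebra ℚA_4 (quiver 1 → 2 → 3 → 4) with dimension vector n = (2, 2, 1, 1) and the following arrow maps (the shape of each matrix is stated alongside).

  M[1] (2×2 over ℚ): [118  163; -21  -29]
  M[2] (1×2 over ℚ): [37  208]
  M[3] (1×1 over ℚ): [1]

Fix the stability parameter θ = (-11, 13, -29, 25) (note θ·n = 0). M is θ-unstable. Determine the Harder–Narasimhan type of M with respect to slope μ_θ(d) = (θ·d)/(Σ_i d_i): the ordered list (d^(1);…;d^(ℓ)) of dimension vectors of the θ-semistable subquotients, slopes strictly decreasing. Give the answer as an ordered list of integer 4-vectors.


Interval decomposition of M: I[1,2], I[1,4].
HN type (ℓ=4): μ^(1)=25; μ^(2)=13; μ^(3)=-8; μ^(4)=-11

((0, 0, 0, 1); (0, 1, 0, 0); (0, 1, 1, 0); (2, 0, 0, 0))


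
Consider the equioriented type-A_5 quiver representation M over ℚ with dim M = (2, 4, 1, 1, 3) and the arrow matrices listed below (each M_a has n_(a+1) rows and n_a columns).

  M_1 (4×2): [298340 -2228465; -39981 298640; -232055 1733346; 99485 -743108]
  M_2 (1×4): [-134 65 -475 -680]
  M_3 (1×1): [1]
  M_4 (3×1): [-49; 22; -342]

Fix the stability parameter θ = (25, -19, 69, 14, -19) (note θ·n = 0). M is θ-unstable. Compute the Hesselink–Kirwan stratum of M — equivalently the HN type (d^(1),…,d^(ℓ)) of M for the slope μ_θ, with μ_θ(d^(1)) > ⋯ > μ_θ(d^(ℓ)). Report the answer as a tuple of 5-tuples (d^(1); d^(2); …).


Via rank(M_{q-1}∘⋯∘M_p): M ≅ I[1,2]^2, I[2,2], I[2,5], I[5,5]^2.
μ_θ-semistable layers: μ^(1)=64/3; μ^(2)=3; μ^(3)=-19

((0, 0, 1, 1, 1); (2, 2, 0, 0, 0); (0, 2, 0, 0, 2))


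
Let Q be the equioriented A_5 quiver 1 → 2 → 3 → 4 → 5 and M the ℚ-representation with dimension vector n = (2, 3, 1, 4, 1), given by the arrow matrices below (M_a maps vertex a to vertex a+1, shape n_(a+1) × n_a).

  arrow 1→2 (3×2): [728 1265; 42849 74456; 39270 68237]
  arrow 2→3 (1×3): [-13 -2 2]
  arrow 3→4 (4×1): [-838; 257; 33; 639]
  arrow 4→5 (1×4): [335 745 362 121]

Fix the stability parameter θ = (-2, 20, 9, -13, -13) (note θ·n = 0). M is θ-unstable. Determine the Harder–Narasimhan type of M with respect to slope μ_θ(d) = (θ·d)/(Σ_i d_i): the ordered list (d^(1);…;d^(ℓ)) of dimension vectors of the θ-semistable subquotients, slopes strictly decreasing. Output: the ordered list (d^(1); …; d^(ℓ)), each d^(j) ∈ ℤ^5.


Via rank(M_{q-1}∘⋯∘M_p): M ≅ I[1,2], I[1,4], I[2,2], I[4,4]^2, I[4,5].
μ_θ-semistable layers: μ^(1)=20; μ^(2)=16/3; μ^(3)=-2; μ^(4)=-13

((0, 2, 0, 0, 0); (0, 1, 1, 1, 0); (2, 0, 0, 0, 0); (0, 0, 0, 3, 1))


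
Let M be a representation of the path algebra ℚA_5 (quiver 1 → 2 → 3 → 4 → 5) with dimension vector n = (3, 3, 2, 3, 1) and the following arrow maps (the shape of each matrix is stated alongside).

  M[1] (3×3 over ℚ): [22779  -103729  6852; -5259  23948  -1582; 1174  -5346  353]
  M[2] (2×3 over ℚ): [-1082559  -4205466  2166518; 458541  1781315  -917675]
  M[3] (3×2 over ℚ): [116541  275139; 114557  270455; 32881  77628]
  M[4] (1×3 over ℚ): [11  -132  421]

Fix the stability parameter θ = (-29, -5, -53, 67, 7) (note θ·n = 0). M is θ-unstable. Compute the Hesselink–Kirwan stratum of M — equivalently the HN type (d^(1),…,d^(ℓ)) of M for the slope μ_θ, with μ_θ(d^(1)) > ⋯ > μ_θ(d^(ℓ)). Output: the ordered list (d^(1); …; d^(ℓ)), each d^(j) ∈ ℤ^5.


Barcode: M ≅ I[1,2], I[1,4], I[1,5], I[4,4]. HN layers by μ_θ (4 steps, strictly decreasing):
  μ^(1)=67; μ^(2)=37; μ^(3)=-5; μ^(4)=-29

((0, 0, 0, 2, 0); (0, 0, 0, 1, 1); (0, 1, 0, 0, 0); (3, 2, 2, 0, 0))


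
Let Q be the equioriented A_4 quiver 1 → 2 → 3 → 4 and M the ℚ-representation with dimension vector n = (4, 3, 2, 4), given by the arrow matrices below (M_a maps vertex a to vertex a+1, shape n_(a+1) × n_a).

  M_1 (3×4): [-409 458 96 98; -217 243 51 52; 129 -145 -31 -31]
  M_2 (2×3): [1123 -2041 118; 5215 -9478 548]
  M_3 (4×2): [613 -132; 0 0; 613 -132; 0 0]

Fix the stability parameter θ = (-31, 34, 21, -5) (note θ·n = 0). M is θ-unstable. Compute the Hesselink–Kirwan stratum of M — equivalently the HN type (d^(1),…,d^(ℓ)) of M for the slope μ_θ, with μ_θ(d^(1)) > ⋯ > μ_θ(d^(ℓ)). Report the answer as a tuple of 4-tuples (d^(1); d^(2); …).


Barcode: M ≅ I[1,1], I[1,2], I[1,3], I[1,4], I[4,4]^3. HN layers by μ_θ (5 steps, strictly decreasing):
  μ^(1)=34; μ^(2)=55/2; μ^(3)=50/3; μ^(4)=-5; μ^(5)=-31

((0, 1, 0, 0); (0, 1, 1, 0); (0, 1, 1, 1); (0, 0, 0, 3); (4, 0, 0, 0))


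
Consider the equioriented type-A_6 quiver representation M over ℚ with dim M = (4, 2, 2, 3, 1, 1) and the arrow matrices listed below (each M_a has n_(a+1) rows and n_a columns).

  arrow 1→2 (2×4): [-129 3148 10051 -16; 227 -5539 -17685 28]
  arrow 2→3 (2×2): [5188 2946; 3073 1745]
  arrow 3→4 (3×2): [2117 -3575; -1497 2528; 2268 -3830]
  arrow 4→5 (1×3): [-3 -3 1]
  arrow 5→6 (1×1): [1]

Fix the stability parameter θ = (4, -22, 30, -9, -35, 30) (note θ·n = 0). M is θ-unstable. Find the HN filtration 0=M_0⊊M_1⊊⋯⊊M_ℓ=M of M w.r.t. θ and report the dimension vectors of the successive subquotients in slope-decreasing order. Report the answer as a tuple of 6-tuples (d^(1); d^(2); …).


Interval decomposition of M: I[1,1]^2, I[1,4], I[1,6], I[4,4].
HN type (ℓ=5): μ^(1)=30; μ^(2)=21/2; μ^(3)=4; μ^(4)=-14/3; μ^(5)=-9

((0, 0, 0, 0, 0, 1); (0, 0, 1, 1, 0, 0); (2, 0, 0, 0, 0, 0); (0, 0, 1, 1, 1, 0); (2, 2, 0, 1, 0, 0))


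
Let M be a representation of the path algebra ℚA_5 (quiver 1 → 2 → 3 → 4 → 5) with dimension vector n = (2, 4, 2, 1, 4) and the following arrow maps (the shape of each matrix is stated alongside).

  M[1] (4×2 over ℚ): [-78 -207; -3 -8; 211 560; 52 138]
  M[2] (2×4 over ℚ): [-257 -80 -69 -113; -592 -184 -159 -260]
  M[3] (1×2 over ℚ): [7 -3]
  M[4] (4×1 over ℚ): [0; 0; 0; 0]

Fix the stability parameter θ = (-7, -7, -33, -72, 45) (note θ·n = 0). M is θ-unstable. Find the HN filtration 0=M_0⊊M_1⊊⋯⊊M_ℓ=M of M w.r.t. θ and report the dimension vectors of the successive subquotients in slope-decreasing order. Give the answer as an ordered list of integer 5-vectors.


Barcode: M ≅ I[1,3], I[1,4], I[2,2]^2, I[5,5]^4. HN layers by μ_θ (4 steps, strictly decreasing):
  μ^(1)=45; μ^(2)=-7; μ^(3)=-47/3; μ^(4)=-119/4

((0, 0, 0, 0, 4); (0, 2, 0, 0, 0); (1, 1, 1, 0, 0); (1, 1, 1, 1, 0))


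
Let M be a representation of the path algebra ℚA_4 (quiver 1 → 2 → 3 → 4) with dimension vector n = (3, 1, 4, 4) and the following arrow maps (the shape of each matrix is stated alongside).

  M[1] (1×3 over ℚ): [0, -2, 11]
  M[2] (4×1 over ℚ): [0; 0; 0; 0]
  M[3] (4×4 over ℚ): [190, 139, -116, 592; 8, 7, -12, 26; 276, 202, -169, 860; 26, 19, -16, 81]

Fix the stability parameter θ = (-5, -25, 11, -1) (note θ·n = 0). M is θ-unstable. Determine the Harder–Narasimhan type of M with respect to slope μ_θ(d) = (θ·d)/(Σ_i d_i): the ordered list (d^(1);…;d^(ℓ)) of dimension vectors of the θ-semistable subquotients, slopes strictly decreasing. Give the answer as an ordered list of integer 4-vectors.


Via rank(M_{q-1}∘⋯∘M_p): M ≅ I[1,1]^2, I[1,2], I[3,4]^4.
μ_θ-semistable layers: μ^(1)=5; μ^(2)=-5; μ^(3)=-15

((0, 0, 4, 4); (2, 0, 0, 0); (1, 1, 0, 0))


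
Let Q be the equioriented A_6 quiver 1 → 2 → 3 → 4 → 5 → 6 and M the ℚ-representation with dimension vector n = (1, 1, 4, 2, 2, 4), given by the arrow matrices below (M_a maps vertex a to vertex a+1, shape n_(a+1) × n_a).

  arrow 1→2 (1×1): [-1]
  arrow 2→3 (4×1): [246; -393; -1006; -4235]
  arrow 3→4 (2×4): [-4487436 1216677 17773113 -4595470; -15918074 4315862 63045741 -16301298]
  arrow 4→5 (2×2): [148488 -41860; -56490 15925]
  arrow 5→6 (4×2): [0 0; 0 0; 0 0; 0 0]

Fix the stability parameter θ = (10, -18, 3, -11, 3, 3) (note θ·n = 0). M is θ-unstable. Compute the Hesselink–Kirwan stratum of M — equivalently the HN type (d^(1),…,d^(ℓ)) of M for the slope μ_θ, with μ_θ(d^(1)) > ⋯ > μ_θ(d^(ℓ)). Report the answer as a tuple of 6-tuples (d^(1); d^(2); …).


Barcode: M ≅ I[1,4], I[3,3]^2, I[3,5], I[5,5], I[6,6]^4. HN layers by μ_θ (2 steps, strictly decreasing):
  μ^(1)=3; μ^(2)=-4

((0, 0, 2, 0, 2, 4); (1, 1, 2, 2, 0, 0))


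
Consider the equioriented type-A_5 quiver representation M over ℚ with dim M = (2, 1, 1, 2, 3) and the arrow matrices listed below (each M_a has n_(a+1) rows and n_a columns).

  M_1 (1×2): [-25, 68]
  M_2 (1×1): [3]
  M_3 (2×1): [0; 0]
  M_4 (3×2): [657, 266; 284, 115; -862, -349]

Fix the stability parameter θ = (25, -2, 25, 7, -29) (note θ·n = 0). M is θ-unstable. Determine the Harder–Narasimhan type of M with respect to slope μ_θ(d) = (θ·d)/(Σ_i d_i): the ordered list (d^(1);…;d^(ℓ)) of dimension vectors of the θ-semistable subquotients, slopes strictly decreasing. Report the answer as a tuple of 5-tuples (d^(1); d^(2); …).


Via rank(M_{q-1}∘⋯∘M_p): M ≅ I[1,1], I[1,3], I[4,5]^2, I[5,5].
μ_θ-semistable layers: μ^(1)=25; μ^(2)=23/2; μ^(3)=-11; μ^(4)=-29

((1, 0, 1, 0, 0); (1, 1, 0, 0, 0); (0, 0, 0, 2, 2); (0, 0, 0, 0, 1))


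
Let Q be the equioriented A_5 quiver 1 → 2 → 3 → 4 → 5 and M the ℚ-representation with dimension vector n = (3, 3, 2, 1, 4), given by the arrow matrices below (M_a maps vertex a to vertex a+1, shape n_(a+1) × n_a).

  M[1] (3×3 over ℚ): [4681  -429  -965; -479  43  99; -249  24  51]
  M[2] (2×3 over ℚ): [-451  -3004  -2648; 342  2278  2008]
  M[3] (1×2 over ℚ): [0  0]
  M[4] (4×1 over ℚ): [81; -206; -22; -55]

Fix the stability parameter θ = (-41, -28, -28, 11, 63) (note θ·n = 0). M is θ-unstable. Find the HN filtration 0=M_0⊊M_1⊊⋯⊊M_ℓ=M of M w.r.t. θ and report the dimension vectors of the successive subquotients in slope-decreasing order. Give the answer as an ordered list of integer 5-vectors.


Interval decomposition of M: I[1,1], I[1,3]^2, I[2,2], I[4,5], I[5,5]^3.
HN type (ℓ=4): μ^(1)=63; μ^(2)=11; μ^(3)=-28; μ^(4)=-41

((0, 0, 0, 0, 4); (0, 0, 0, 1, 0); (0, 3, 2, 0, 0); (3, 0, 0, 0, 0))


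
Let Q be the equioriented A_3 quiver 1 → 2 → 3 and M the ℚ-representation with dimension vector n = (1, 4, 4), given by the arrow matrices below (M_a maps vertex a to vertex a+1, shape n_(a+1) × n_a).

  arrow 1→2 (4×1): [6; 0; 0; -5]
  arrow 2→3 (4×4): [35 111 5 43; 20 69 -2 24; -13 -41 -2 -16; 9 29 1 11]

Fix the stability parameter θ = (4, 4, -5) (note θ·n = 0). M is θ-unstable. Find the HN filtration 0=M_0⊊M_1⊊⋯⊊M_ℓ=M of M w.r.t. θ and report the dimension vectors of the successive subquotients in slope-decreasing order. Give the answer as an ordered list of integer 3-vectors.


Interval decomposition of M: I[1,3], I[2,2], I[2,3]^2, I[3,3].
HN type (ℓ=4): μ^(1)=4; μ^(2)=1; μ^(3)=-1/2; μ^(4)=-5

((0, 1, 0); (1, 1, 1); (0, 2, 2); (0, 0, 1))


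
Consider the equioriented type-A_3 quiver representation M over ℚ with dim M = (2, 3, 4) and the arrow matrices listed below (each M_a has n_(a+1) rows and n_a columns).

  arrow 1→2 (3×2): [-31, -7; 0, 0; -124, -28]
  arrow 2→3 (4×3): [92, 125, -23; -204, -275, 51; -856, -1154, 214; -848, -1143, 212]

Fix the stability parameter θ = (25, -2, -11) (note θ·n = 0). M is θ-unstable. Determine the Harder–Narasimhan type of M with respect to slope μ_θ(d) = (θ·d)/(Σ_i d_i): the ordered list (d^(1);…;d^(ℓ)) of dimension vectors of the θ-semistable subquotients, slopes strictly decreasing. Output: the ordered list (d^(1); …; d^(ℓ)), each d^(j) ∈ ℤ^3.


Barcode: M ≅ I[1,1], I[1,2], I[2,3]^2, I[3,3]^2. HN layers by μ_θ (4 steps, strictly decreasing):
  μ^(1)=25; μ^(2)=23/2; μ^(3)=-13/2; μ^(4)=-11

((1, 0, 0); (1, 1, 0); (0, 2, 2); (0, 0, 2))


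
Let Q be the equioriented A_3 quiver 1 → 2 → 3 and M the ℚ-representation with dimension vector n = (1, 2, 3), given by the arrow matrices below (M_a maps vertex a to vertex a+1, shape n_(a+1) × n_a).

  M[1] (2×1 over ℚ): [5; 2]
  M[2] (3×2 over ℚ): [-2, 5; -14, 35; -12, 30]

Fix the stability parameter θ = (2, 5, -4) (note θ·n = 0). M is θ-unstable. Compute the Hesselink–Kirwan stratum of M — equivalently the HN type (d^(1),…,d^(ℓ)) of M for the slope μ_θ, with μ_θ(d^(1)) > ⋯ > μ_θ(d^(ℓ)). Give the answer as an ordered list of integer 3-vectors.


Barcode: M ≅ I[1,2], I[2,3], I[3,3]^2. HN layers by μ_θ (4 steps, strictly decreasing):
  μ^(1)=5; μ^(2)=2; μ^(3)=1/2; μ^(4)=-4

((0, 1, 0); (1, 0, 0); (0, 1, 1); (0, 0, 2))


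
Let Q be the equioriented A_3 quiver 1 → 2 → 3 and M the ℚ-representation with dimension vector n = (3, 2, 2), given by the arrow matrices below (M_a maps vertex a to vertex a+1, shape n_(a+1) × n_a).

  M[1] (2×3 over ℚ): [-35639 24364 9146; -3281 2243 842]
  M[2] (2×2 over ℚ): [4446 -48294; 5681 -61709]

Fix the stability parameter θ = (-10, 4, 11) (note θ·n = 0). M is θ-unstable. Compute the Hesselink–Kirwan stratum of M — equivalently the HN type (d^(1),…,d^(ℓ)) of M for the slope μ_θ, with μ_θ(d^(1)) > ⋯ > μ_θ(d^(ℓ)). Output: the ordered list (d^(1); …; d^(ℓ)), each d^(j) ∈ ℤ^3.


Barcode: M ≅ I[1,1], I[1,2], I[1,3], I[3,3]. HN layers by μ_θ (3 steps, strictly decreasing):
  μ^(1)=11; μ^(2)=4; μ^(3)=-10

((0, 0, 2); (0, 2, 0); (3, 0, 0))


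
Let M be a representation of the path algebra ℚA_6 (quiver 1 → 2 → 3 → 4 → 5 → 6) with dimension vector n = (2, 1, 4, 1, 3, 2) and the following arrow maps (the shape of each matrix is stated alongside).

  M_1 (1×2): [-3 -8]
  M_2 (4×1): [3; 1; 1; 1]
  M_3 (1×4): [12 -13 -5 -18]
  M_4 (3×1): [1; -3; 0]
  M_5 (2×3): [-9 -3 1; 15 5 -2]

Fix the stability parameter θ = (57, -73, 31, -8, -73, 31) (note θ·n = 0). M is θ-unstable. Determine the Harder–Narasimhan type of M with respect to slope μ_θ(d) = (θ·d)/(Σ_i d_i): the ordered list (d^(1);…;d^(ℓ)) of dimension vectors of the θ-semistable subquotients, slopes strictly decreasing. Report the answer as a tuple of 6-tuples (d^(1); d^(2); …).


Via rank(M_{q-1}∘⋯∘M_p): M ≅ I[1,1], I[1,3], I[3,3]^2, I[3,5], I[5,6]^2.
μ_θ-semistable layers: μ^(1)=57; μ^(2)=31; μ^(3)=-8; μ^(4)=-50/3; μ^(5)=-73

((1, 0, 0, 0, 0, 0); (0, 0, 3, 0, 0, 2); (1, 1, 0, 0, 0, 0); (0, 0, 1, 1, 1, 0); (0, 0, 0, 0, 2, 0))


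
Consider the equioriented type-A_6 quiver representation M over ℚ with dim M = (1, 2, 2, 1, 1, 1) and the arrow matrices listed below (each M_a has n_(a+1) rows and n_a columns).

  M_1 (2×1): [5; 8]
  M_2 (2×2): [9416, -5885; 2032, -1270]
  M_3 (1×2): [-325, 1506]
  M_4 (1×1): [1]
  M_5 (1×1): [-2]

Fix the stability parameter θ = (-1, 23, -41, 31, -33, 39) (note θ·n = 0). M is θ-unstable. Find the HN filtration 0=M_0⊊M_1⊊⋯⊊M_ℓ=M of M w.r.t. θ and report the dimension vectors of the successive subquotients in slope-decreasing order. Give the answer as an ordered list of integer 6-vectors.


Interval decomposition of M: I[1,2], I[2,6], I[3,3].
HN type (ℓ=5): μ^(1)=39; μ^(2)=23; μ^(3)=-1; μ^(4)=-9; μ^(5)=-41

((0, 0, 0, 0, 0, 1); (0, 1, 0, 0, 0, 0); (1, 0, 0, 1, 1, 0); (0, 1, 1, 0, 0, 0); (0, 0, 1, 0, 0, 0))


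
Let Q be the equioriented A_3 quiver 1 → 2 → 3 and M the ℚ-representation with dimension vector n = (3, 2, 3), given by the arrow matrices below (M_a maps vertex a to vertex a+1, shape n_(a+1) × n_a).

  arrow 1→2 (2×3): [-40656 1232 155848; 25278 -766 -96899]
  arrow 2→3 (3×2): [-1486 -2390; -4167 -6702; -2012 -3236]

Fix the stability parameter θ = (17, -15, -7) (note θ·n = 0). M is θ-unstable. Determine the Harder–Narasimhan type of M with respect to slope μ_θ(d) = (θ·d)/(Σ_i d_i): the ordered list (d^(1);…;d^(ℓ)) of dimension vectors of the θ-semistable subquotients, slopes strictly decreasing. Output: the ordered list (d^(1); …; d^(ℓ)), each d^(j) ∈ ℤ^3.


Via rank(M_{q-1}∘⋯∘M_p): M ≅ I[1,1]^2, I[1,3], I[2,3], I[3,3].
μ_θ-semistable layers: μ^(1)=17; μ^(2)=-5/3; μ^(3)=-7; μ^(4)=-15

((2, 0, 0); (1, 1, 1); (0, 0, 2); (0, 1, 0))


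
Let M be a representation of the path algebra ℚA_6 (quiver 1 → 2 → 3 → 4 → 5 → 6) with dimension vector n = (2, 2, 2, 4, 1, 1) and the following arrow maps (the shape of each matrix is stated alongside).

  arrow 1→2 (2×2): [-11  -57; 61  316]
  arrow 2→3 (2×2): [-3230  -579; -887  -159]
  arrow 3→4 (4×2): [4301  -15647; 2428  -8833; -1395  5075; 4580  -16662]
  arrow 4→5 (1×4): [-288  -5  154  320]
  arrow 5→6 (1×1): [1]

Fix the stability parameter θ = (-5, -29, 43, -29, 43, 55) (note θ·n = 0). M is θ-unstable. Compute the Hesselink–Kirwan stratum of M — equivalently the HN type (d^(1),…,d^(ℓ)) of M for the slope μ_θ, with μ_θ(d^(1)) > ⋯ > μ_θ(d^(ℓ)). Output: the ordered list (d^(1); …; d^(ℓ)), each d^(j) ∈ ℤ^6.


Via rank(M_{q-1}∘⋯∘M_p): M ≅ I[1,4], I[1,6], I[4,4]^2.
μ_θ-semistable layers: μ^(1)=55; μ^(2)=43; μ^(3)=7; μ^(4)=-17; μ^(5)=-29

((0, 0, 0, 0, 0, 1); (0, 0, 0, 0, 1, 0); (0, 0, 2, 2, 0, 0); (2, 2, 0, 0, 0, 0); (0, 0, 0, 2, 0, 0))


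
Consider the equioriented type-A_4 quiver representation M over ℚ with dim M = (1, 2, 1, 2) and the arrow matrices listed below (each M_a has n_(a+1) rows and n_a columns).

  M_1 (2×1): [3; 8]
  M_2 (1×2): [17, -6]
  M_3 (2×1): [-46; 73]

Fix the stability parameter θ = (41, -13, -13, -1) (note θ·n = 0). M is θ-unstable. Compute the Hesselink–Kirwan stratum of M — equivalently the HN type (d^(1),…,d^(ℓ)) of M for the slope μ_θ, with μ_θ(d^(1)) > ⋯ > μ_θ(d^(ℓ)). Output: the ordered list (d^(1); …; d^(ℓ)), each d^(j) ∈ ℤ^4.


Interval decomposition of M: I[1,4], I[2,2], I[4,4].
HN type (ℓ=3): μ^(1)=7/2; μ^(2)=-1; μ^(3)=-13

((1, 1, 1, 1); (0, 0, 0, 1); (0, 1, 0, 0))


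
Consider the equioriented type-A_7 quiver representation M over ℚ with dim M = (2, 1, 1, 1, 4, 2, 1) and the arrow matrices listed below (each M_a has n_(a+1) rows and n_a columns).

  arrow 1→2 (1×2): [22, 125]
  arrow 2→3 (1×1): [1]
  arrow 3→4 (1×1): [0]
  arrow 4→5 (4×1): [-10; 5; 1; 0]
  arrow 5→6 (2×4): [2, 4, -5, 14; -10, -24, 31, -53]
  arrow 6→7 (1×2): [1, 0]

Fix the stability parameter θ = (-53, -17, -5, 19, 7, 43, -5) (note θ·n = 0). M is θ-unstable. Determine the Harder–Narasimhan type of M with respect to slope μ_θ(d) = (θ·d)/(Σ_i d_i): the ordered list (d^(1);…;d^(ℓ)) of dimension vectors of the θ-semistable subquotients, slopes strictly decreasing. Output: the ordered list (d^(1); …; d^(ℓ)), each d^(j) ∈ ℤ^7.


Interval decomposition of M: I[1,1], I[1,3], I[4,7], I[5,5]^2, I[5,6].
HN type (ℓ=7): μ^(1)=43; μ^(2)=19; μ^(3)=13; μ^(4)=7; μ^(5)=-5; μ^(6)=-17; μ^(7)=-53

((0, 0, 0, 0, 0, 1, 0); (0, 0, 0, 0, 0, 1, 1); (0, 0, 0, 1, 1, 0, 0); (0, 0, 0, 0, 3, 0, 0); (0, 0, 1, 0, 0, 0, 0); (0, 1, 0, 0, 0, 0, 0); (2, 0, 0, 0, 0, 0, 0))


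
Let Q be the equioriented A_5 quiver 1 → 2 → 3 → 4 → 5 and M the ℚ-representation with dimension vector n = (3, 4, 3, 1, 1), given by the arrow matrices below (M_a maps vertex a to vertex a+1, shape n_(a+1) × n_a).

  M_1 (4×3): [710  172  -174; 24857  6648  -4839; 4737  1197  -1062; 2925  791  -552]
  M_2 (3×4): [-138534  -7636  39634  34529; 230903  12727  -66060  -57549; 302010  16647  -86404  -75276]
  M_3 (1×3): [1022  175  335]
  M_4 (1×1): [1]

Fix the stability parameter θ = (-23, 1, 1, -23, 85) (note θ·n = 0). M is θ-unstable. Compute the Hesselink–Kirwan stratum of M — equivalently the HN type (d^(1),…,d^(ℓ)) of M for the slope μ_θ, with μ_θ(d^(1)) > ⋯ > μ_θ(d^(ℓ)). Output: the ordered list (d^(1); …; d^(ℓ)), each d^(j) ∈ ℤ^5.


Interval decomposition of M: I[1,1], I[1,3], I[1,5], I[2,2], I[2,3].
HN type (ℓ=4): μ^(1)=85; μ^(2)=1; μ^(3)=-7; μ^(4)=-23

((0, 0, 0, 0, 1); (0, 3, 2, 0, 0); (0, 1, 1, 1, 0); (3, 0, 0, 0, 0))


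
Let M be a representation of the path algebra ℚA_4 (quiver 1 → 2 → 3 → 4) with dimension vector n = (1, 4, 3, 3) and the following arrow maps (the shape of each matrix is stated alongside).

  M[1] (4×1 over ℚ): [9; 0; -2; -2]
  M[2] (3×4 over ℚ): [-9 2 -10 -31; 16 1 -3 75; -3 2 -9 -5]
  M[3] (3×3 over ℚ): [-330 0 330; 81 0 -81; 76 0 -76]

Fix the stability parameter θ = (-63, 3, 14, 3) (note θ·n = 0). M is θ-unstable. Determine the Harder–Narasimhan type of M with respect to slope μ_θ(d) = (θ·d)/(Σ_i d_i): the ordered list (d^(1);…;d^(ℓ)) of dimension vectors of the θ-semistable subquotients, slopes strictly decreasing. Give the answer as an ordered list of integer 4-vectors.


Interval decomposition of M: I[1,3], I[2,2], I[2,3], I[2,4], I[4,4]^2.
HN type (ℓ=4): μ^(1)=14; μ^(2)=17/2; μ^(3)=3; μ^(4)=-63

((0, 0, 2, 0); (0, 0, 1, 1); (0, 4, 0, 2); (1, 0, 0, 0))


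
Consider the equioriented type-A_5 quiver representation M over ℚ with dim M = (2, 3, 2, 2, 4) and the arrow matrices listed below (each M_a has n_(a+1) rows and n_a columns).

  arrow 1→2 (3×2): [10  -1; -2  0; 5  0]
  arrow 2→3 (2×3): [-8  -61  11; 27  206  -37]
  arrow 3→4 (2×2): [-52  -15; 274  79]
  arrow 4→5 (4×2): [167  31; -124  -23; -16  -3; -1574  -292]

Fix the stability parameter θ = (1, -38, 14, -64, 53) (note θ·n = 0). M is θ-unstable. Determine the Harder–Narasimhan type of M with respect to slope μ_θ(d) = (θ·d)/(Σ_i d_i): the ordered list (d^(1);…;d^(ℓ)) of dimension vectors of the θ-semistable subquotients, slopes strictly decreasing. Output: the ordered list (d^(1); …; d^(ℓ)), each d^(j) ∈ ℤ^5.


Interval decomposition of M: I[1,5]^2, I[2,2], I[5,5]^2.
HN type (ℓ=3): μ^(1)=53; μ^(2)=-87/4; μ^(3)=-38

((0, 0, 0, 0, 4); (2, 2, 2, 2, 0); (0, 1, 0, 0, 0))


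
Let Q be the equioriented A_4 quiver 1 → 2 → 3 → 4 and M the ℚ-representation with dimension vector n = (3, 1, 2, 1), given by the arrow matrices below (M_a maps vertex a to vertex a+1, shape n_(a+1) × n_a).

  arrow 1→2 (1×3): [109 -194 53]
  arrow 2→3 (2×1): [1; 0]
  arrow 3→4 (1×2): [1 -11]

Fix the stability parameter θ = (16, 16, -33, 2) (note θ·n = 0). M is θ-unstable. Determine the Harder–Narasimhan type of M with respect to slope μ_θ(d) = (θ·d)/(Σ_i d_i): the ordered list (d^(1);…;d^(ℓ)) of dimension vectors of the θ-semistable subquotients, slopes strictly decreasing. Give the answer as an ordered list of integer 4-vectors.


Via rank(M_{q-1}∘⋯∘M_p): M ≅ I[1,1]^2, I[1,4], I[3,3].
μ_θ-semistable layers: μ^(1)=16; μ^(2)=2; μ^(3)=-1/3; μ^(4)=-33

((2, 0, 0, 0); (0, 0, 0, 1); (1, 1, 1, 0); (0, 0, 1, 0))
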